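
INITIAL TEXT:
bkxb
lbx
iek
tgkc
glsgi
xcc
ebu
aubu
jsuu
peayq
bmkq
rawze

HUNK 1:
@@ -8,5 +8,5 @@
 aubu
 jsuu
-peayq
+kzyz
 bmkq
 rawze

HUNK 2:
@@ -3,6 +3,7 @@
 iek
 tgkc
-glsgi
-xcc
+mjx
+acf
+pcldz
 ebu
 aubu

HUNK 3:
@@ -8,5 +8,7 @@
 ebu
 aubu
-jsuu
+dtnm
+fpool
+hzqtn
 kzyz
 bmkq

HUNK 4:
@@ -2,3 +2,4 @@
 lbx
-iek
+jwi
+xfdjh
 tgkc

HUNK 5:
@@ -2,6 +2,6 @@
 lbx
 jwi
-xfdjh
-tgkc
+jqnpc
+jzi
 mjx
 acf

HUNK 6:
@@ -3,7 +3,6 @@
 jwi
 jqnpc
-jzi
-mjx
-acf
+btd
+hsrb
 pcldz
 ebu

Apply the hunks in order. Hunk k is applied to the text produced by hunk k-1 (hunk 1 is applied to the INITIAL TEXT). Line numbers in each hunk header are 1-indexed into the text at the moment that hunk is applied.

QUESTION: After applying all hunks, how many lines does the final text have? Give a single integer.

Answer: 15

Derivation:
Hunk 1: at line 8 remove [peayq] add [kzyz] -> 12 lines: bkxb lbx iek tgkc glsgi xcc ebu aubu jsuu kzyz bmkq rawze
Hunk 2: at line 3 remove [glsgi,xcc] add [mjx,acf,pcldz] -> 13 lines: bkxb lbx iek tgkc mjx acf pcldz ebu aubu jsuu kzyz bmkq rawze
Hunk 3: at line 8 remove [jsuu] add [dtnm,fpool,hzqtn] -> 15 lines: bkxb lbx iek tgkc mjx acf pcldz ebu aubu dtnm fpool hzqtn kzyz bmkq rawze
Hunk 4: at line 2 remove [iek] add [jwi,xfdjh] -> 16 lines: bkxb lbx jwi xfdjh tgkc mjx acf pcldz ebu aubu dtnm fpool hzqtn kzyz bmkq rawze
Hunk 5: at line 2 remove [xfdjh,tgkc] add [jqnpc,jzi] -> 16 lines: bkxb lbx jwi jqnpc jzi mjx acf pcldz ebu aubu dtnm fpool hzqtn kzyz bmkq rawze
Hunk 6: at line 3 remove [jzi,mjx,acf] add [btd,hsrb] -> 15 lines: bkxb lbx jwi jqnpc btd hsrb pcldz ebu aubu dtnm fpool hzqtn kzyz bmkq rawze
Final line count: 15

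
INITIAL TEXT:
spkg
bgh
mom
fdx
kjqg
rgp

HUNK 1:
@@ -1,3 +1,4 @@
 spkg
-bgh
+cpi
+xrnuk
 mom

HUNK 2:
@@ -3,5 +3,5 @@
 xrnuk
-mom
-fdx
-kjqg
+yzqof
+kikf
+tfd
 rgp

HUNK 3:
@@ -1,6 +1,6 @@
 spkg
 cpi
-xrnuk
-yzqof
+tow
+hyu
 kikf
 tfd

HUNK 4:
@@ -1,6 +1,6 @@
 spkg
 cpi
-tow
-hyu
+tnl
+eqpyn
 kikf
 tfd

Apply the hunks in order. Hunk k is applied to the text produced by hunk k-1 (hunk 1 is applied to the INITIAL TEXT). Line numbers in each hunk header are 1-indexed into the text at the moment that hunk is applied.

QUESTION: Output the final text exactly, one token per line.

Hunk 1: at line 1 remove [bgh] add [cpi,xrnuk] -> 7 lines: spkg cpi xrnuk mom fdx kjqg rgp
Hunk 2: at line 3 remove [mom,fdx,kjqg] add [yzqof,kikf,tfd] -> 7 lines: spkg cpi xrnuk yzqof kikf tfd rgp
Hunk 3: at line 1 remove [xrnuk,yzqof] add [tow,hyu] -> 7 lines: spkg cpi tow hyu kikf tfd rgp
Hunk 4: at line 1 remove [tow,hyu] add [tnl,eqpyn] -> 7 lines: spkg cpi tnl eqpyn kikf tfd rgp

Answer: spkg
cpi
tnl
eqpyn
kikf
tfd
rgp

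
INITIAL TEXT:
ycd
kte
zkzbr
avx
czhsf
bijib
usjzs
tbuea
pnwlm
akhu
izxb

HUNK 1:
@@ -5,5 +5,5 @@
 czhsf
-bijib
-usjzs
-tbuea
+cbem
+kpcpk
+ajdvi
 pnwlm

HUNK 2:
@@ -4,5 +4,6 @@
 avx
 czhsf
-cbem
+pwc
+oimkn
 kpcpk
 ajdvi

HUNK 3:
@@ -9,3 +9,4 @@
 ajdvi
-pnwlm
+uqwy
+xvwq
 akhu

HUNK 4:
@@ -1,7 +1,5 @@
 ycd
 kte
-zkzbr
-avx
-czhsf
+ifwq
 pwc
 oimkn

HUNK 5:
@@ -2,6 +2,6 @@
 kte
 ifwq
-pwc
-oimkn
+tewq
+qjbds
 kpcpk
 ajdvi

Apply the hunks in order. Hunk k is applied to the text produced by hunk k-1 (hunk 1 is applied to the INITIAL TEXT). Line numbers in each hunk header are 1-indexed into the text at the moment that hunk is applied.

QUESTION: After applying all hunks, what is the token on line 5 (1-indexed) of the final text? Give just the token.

Hunk 1: at line 5 remove [bijib,usjzs,tbuea] add [cbem,kpcpk,ajdvi] -> 11 lines: ycd kte zkzbr avx czhsf cbem kpcpk ajdvi pnwlm akhu izxb
Hunk 2: at line 4 remove [cbem] add [pwc,oimkn] -> 12 lines: ycd kte zkzbr avx czhsf pwc oimkn kpcpk ajdvi pnwlm akhu izxb
Hunk 3: at line 9 remove [pnwlm] add [uqwy,xvwq] -> 13 lines: ycd kte zkzbr avx czhsf pwc oimkn kpcpk ajdvi uqwy xvwq akhu izxb
Hunk 4: at line 1 remove [zkzbr,avx,czhsf] add [ifwq] -> 11 lines: ycd kte ifwq pwc oimkn kpcpk ajdvi uqwy xvwq akhu izxb
Hunk 5: at line 2 remove [pwc,oimkn] add [tewq,qjbds] -> 11 lines: ycd kte ifwq tewq qjbds kpcpk ajdvi uqwy xvwq akhu izxb
Final line 5: qjbds

Answer: qjbds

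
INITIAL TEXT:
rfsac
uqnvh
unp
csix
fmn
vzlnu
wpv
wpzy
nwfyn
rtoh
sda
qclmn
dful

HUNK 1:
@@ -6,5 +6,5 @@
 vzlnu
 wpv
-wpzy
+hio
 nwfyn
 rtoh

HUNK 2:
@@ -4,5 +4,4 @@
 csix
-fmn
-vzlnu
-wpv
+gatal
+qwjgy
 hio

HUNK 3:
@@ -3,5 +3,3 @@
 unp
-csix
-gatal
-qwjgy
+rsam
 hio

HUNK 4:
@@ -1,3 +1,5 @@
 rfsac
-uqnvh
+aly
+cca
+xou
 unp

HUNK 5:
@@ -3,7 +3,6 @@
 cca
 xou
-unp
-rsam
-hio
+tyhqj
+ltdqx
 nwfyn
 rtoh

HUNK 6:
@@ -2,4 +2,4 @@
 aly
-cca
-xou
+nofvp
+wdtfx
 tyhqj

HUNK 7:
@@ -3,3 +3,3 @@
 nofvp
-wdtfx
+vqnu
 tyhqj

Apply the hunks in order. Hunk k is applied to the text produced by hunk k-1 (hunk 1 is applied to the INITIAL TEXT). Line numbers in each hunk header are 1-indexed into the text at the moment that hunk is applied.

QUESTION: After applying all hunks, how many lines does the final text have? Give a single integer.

Answer: 11

Derivation:
Hunk 1: at line 6 remove [wpzy] add [hio] -> 13 lines: rfsac uqnvh unp csix fmn vzlnu wpv hio nwfyn rtoh sda qclmn dful
Hunk 2: at line 4 remove [fmn,vzlnu,wpv] add [gatal,qwjgy] -> 12 lines: rfsac uqnvh unp csix gatal qwjgy hio nwfyn rtoh sda qclmn dful
Hunk 3: at line 3 remove [csix,gatal,qwjgy] add [rsam] -> 10 lines: rfsac uqnvh unp rsam hio nwfyn rtoh sda qclmn dful
Hunk 4: at line 1 remove [uqnvh] add [aly,cca,xou] -> 12 lines: rfsac aly cca xou unp rsam hio nwfyn rtoh sda qclmn dful
Hunk 5: at line 3 remove [unp,rsam,hio] add [tyhqj,ltdqx] -> 11 lines: rfsac aly cca xou tyhqj ltdqx nwfyn rtoh sda qclmn dful
Hunk 6: at line 2 remove [cca,xou] add [nofvp,wdtfx] -> 11 lines: rfsac aly nofvp wdtfx tyhqj ltdqx nwfyn rtoh sda qclmn dful
Hunk 7: at line 3 remove [wdtfx] add [vqnu] -> 11 lines: rfsac aly nofvp vqnu tyhqj ltdqx nwfyn rtoh sda qclmn dful
Final line count: 11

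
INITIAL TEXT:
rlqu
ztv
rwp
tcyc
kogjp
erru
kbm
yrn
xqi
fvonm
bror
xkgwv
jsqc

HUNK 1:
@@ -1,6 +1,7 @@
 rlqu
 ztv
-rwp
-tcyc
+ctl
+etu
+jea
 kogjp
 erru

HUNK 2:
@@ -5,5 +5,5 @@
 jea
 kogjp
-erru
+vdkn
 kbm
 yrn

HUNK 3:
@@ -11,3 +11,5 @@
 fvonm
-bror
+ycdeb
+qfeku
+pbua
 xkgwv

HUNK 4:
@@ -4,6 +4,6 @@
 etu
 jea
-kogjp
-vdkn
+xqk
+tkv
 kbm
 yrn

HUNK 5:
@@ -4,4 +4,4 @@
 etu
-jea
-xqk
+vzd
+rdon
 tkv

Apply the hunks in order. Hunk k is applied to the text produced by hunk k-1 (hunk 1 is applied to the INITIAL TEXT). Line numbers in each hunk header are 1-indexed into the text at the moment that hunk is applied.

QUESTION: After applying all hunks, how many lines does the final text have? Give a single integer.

Hunk 1: at line 1 remove [rwp,tcyc] add [ctl,etu,jea] -> 14 lines: rlqu ztv ctl etu jea kogjp erru kbm yrn xqi fvonm bror xkgwv jsqc
Hunk 2: at line 5 remove [erru] add [vdkn] -> 14 lines: rlqu ztv ctl etu jea kogjp vdkn kbm yrn xqi fvonm bror xkgwv jsqc
Hunk 3: at line 11 remove [bror] add [ycdeb,qfeku,pbua] -> 16 lines: rlqu ztv ctl etu jea kogjp vdkn kbm yrn xqi fvonm ycdeb qfeku pbua xkgwv jsqc
Hunk 4: at line 4 remove [kogjp,vdkn] add [xqk,tkv] -> 16 lines: rlqu ztv ctl etu jea xqk tkv kbm yrn xqi fvonm ycdeb qfeku pbua xkgwv jsqc
Hunk 5: at line 4 remove [jea,xqk] add [vzd,rdon] -> 16 lines: rlqu ztv ctl etu vzd rdon tkv kbm yrn xqi fvonm ycdeb qfeku pbua xkgwv jsqc
Final line count: 16

Answer: 16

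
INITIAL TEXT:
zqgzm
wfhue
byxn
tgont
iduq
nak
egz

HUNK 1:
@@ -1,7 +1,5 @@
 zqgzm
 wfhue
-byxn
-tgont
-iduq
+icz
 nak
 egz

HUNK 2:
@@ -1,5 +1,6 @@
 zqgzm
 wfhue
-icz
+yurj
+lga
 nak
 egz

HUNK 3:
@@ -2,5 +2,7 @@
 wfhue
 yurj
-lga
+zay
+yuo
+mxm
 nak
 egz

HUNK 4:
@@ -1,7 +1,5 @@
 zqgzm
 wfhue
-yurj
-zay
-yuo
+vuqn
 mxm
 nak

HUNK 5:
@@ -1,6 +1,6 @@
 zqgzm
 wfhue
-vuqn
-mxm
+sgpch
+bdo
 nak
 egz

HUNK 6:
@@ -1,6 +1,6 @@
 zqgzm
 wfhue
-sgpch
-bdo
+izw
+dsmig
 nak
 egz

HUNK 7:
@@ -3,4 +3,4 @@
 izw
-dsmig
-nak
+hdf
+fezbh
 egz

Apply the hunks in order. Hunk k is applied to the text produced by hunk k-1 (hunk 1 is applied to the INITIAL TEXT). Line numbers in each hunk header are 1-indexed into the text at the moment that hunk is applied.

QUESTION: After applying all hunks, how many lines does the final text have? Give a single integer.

Hunk 1: at line 1 remove [byxn,tgont,iduq] add [icz] -> 5 lines: zqgzm wfhue icz nak egz
Hunk 2: at line 1 remove [icz] add [yurj,lga] -> 6 lines: zqgzm wfhue yurj lga nak egz
Hunk 3: at line 2 remove [lga] add [zay,yuo,mxm] -> 8 lines: zqgzm wfhue yurj zay yuo mxm nak egz
Hunk 4: at line 1 remove [yurj,zay,yuo] add [vuqn] -> 6 lines: zqgzm wfhue vuqn mxm nak egz
Hunk 5: at line 1 remove [vuqn,mxm] add [sgpch,bdo] -> 6 lines: zqgzm wfhue sgpch bdo nak egz
Hunk 6: at line 1 remove [sgpch,bdo] add [izw,dsmig] -> 6 lines: zqgzm wfhue izw dsmig nak egz
Hunk 7: at line 3 remove [dsmig,nak] add [hdf,fezbh] -> 6 lines: zqgzm wfhue izw hdf fezbh egz
Final line count: 6

Answer: 6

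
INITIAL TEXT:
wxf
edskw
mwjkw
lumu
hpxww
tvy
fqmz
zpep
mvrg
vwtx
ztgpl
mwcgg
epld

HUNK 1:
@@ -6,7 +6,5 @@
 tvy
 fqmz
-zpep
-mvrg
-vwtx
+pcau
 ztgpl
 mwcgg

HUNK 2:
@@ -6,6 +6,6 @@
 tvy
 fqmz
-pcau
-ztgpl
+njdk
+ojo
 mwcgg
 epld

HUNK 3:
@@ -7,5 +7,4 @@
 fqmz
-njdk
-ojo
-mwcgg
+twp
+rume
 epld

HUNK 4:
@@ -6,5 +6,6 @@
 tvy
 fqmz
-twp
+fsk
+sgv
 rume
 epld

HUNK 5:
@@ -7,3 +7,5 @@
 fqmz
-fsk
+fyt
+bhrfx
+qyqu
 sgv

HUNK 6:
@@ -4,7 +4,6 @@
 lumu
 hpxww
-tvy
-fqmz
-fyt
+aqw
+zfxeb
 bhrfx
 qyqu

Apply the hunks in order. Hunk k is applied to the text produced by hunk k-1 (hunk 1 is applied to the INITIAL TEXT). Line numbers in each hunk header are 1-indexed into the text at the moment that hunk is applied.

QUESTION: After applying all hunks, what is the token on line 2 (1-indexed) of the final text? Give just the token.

Hunk 1: at line 6 remove [zpep,mvrg,vwtx] add [pcau] -> 11 lines: wxf edskw mwjkw lumu hpxww tvy fqmz pcau ztgpl mwcgg epld
Hunk 2: at line 6 remove [pcau,ztgpl] add [njdk,ojo] -> 11 lines: wxf edskw mwjkw lumu hpxww tvy fqmz njdk ojo mwcgg epld
Hunk 3: at line 7 remove [njdk,ojo,mwcgg] add [twp,rume] -> 10 lines: wxf edskw mwjkw lumu hpxww tvy fqmz twp rume epld
Hunk 4: at line 6 remove [twp] add [fsk,sgv] -> 11 lines: wxf edskw mwjkw lumu hpxww tvy fqmz fsk sgv rume epld
Hunk 5: at line 7 remove [fsk] add [fyt,bhrfx,qyqu] -> 13 lines: wxf edskw mwjkw lumu hpxww tvy fqmz fyt bhrfx qyqu sgv rume epld
Hunk 6: at line 4 remove [tvy,fqmz,fyt] add [aqw,zfxeb] -> 12 lines: wxf edskw mwjkw lumu hpxww aqw zfxeb bhrfx qyqu sgv rume epld
Final line 2: edskw

Answer: edskw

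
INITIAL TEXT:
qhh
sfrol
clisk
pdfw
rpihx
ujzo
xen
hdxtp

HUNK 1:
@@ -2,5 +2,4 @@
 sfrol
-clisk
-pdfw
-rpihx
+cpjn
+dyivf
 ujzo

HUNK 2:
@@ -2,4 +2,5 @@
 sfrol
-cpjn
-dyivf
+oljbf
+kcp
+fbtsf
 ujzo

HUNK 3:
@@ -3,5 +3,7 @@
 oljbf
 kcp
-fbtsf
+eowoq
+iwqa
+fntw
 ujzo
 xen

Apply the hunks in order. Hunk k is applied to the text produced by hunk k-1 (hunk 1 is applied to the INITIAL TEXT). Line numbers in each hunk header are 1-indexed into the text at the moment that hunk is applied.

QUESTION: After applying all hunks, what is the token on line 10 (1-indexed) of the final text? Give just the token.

Hunk 1: at line 2 remove [clisk,pdfw,rpihx] add [cpjn,dyivf] -> 7 lines: qhh sfrol cpjn dyivf ujzo xen hdxtp
Hunk 2: at line 2 remove [cpjn,dyivf] add [oljbf,kcp,fbtsf] -> 8 lines: qhh sfrol oljbf kcp fbtsf ujzo xen hdxtp
Hunk 3: at line 3 remove [fbtsf] add [eowoq,iwqa,fntw] -> 10 lines: qhh sfrol oljbf kcp eowoq iwqa fntw ujzo xen hdxtp
Final line 10: hdxtp

Answer: hdxtp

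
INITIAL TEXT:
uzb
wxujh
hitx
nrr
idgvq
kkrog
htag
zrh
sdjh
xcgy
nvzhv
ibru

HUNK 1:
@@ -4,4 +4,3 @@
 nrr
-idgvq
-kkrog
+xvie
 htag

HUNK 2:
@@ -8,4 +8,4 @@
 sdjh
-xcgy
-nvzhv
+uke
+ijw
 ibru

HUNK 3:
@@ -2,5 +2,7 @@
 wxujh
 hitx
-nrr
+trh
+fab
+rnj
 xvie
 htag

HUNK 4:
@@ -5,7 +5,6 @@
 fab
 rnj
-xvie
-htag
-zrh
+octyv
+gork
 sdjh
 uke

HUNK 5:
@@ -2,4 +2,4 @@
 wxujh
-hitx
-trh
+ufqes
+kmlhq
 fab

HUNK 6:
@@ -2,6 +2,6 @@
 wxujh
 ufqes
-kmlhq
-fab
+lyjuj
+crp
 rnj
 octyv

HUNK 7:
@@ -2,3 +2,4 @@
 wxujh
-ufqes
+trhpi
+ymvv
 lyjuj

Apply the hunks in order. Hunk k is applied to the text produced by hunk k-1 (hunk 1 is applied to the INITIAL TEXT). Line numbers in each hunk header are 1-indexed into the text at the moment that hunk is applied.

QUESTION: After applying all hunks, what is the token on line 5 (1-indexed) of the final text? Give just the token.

Hunk 1: at line 4 remove [idgvq,kkrog] add [xvie] -> 11 lines: uzb wxujh hitx nrr xvie htag zrh sdjh xcgy nvzhv ibru
Hunk 2: at line 8 remove [xcgy,nvzhv] add [uke,ijw] -> 11 lines: uzb wxujh hitx nrr xvie htag zrh sdjh uke ijw ibru
Hunk 3: at line 2 remove [nrr] add [trh,fab,rnj] -> 13 lines: uzb wxujh hitx trh fab rnj xvie htag zrh sdjh uke ijw ibru
Hunk 4: at line 5 remove [xvie,htag,zrh] add [octyv,gork] -> 12 lines: uzb wxujh hitx trh fab rnj octyv gork sdjh uke ijw ibru
Hunk 5: at line 2 remove [hitx,trh] add [ufqes,kmlhq] -> 12 lines: uzb wxujh ufqes kmlhq fab rnj octyv gork sdjh uke ijw ibru
Hunk 6: at line 2 remove [kmlhq,fab] add [lyjuj,crp] -> 12 lines: uzb wxujh ufqes lyjuj crp rnj octyv gork sdjh uke ijw ibru
Hunk 7: at line 2 remove [ufqes] add [trhpi,ymvv] -> 13 lines: uzb wxujh trhpi ymvv lyjuj crp rnj octyv gork sdjh uke ijw ibru
Final line 5: lyjuj

Answer: lyjuj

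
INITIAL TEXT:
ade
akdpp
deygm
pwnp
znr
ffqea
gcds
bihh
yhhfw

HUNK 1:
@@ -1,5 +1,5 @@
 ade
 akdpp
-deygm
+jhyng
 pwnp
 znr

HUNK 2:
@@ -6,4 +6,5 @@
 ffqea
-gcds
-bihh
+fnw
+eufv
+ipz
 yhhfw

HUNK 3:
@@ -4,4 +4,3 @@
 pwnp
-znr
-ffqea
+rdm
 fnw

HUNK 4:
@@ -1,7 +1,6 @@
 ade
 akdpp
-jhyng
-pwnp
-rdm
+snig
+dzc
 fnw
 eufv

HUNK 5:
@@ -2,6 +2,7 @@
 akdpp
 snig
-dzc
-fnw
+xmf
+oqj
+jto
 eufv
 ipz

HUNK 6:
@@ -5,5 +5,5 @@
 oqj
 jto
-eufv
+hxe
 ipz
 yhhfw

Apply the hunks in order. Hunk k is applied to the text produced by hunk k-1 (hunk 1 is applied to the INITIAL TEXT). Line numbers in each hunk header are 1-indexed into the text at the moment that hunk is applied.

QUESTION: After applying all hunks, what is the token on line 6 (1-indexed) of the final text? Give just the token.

Answer: jto

Derivation:
Hunk 1: at line 1 remove [deygm] add [jhyng] -> 9 lines: ade akdpp jhyng pwnp znr ffqea gcds bihh yhhfw
Hunk 2: at line 6 remove [gcds,bihh] add [fnw,eufv,ipz] -> 10 lines: ade akdpp jhyng pwnp znr ffqea fnw eufv ipz yhhfw
Hunk 3: at line 4 remove [znr,ffqea] add [rdm] -> 9 lines: ade akdpp jhyng pwnp rdm fnw eufv ipz yhhfw
Hunk 4: at line 1 remove [jhyng,pwnp,rdm] add [snig,dzc] -> 8 lines: ade akdpp snig dzc fnw eufv ipz yhhfw
Hunk 5: at line 2 remove [dzc,fnw] add [xmf,oqj,jto] -> 9 lines: ade akdpp snig xmf oqj jto eufv ipz yhhfw
Hunk 6: at line 5 remove [eufv] add [hxe] -> 9 lines: ade akdpp snig xmf oqj jto hxe ipz yhhfw
Final line 6: jto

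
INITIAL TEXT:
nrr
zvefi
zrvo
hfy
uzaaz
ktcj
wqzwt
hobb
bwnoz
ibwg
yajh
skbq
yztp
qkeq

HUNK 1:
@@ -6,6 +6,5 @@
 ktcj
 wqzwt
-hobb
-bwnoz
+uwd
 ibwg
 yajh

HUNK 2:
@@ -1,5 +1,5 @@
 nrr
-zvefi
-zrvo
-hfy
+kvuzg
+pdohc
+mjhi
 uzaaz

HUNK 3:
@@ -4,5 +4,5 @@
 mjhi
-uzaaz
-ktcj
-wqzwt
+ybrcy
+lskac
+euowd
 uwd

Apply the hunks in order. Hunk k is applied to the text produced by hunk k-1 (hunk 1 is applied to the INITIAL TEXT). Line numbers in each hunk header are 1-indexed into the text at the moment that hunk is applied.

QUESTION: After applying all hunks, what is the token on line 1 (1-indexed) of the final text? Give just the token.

Hunk 1: at line 6 remove [hobb,bwnoz] add [uwd] -> 13 lines: nrr zvefi zrvo hfy uzaaz ktcj wqzwt uwd ibwg yajh skbq yztp qkeq
Hunk 2: at line 1 remove [zvefi,zrvo,hfy] add [kvuzg,pdohc,mjhi] -> 13 lines: nrr kvuzg pdohc mjhi uzaaz ktcj wqzwt uwd ibwg yajh skbq yztp qkeq
Hunk 3: at line 4 remove [uzaaz,ktcj,wqzwt] add [ybrcy,lskac,euowd] -> 13 lines: nrr kvuzg pdohc mjhi ybrcy lskac euowd uwd ibwg yajh skbq yztp qkeq
Final line 1: nrr

Answer: nrr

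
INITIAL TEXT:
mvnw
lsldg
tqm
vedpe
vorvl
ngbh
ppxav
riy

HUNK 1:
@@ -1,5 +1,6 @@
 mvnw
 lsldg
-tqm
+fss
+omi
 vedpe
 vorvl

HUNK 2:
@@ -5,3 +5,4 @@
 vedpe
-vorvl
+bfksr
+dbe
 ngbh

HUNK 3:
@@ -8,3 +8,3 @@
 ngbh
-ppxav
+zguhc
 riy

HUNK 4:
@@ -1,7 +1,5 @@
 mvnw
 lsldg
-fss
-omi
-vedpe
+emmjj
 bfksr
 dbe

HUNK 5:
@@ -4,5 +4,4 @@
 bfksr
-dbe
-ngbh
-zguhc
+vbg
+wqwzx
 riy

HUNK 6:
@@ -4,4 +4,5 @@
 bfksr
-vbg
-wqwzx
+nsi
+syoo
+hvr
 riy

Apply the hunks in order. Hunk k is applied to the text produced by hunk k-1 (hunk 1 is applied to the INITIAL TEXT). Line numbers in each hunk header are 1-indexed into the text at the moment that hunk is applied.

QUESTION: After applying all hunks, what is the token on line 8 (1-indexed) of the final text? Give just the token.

Hunk 1: at line 1 remove [tqm] add [fss,omi] -> 9 lines: mvnw lsldg fss omi vedpe vorvl ngbh ppxav riy
Hunk 2: at line 5 remove [vorvl] add [bfksr,dbe] -> 10 lines: mvnw lsldg fss omi vedpe bfksr dbe ngbh ppxav riy
Hunk 3: at line 8 remove [ppxav] add [zguhc] -> 10 lines: mvnw lsldg fss omi vedpe bfksr dbe ngbh zguhc riy
Hunk 4: at line 1 remove [fss,omi,vedpe] add [emmjj] -> 8 lines: mvnw lsldg emmjj bfksr dbe ngbh zguhc riy
Hunk 5: at line 4 remove [dbe,ngbh,zguhc] add [vbg,wqwzx] -> 7 lines: mvnw lsldg emmjj bfksr vbg wqwzx riy
Hunk 6: at line 4 remove [vbg,wqwzx] add [nsi,syoo,hvr] -> 8 lines: mvnw lsldg emmjj bfksr nsi syoo hvr riy
Final line 8: riy

Answer: riy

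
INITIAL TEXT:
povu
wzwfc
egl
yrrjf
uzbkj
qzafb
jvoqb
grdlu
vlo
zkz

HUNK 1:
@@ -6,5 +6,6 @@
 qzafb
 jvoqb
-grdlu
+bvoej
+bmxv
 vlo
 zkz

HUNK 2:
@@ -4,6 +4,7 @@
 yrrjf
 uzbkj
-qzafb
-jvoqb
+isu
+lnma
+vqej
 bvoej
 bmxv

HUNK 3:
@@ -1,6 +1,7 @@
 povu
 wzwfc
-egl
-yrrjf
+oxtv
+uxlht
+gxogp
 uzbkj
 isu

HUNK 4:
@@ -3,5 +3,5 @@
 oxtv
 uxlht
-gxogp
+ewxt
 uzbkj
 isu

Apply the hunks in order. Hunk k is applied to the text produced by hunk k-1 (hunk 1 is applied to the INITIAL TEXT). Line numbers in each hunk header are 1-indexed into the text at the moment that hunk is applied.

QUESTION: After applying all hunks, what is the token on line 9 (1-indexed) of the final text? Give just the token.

Answer: vqej

Derivation:
Hunk 1: at line 6 remove [grdlu] add [bvoej,bmxv] -> 11 lines: povu wzwfc egl yrrjf uzbkj qzafb jvoqb bvoej bmxv vlo zkz
Hunk 2: at line 4 remove [qzafb,jvoqb] add [isu,lnma,vqej] -> 12 lines: povu wzwfc egl yrrjf uzbkj isu lnma vqej bvoej bmxv vlo zkz
Hunk 3: at line 1 remove [egl,yrrjf] add [oxtv,uxlht,gxogp] -> 13 lines: povu wzwfc oxtv uxlht gxogp uzbkj isu lnma vqej bvoej bmxv vlo zkz
Hunk 4: at line 3 remove [gxogp] add [ewxt] -> 13 lines: povu wzwfc oxtv uxlht ewxt uzbkj isu lnma vqej bvoej bmxv vlo zkz
Final line 9: vqej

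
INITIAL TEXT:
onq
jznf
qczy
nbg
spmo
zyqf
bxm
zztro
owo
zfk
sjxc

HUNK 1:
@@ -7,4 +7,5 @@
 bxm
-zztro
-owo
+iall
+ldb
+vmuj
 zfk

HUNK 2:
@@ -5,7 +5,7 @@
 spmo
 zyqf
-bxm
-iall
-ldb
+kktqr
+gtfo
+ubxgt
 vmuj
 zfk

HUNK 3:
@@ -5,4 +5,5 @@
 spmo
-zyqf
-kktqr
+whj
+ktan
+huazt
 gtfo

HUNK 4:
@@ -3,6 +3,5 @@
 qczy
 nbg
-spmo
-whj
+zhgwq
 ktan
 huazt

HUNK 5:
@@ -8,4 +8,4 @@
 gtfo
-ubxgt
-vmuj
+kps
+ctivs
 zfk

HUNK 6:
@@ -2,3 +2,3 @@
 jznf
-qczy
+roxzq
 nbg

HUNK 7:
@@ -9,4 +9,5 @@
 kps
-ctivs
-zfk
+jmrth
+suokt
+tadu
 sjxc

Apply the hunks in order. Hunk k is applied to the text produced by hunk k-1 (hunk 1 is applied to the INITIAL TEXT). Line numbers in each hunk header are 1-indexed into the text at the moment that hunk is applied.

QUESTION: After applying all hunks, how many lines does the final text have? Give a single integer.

Hunk 1: at line 7 remove [zztro,owo] add [iall,ldb,vmuj] -> 12 lines: onq jznf qczy nbg spmo zyqf bxm iall ldb vmuj zfk sjxc
Hunk 2: at line 5 remove [bxm,iall,ldb] add [kktqr,gtfo,ubxgt] -> 12 lines: onq jznf qczy nbg spmo zyqf kktqr gtfo ubxgt vmuj zfk sjxc
Hunk 3: at line 5 remove [zyqf,kktqr] add [whj,ktan,huazt] -> 13 lines: onq jznf qczy nbg spmo whj ktan huazt gtfo ubxgt vmuj zfk sjxc
Hunk 4: at line 3 remove [spmo,whj] add [zhgwq] -> 12 lines: onq jznf qczy nbg zhgwq ktan huazt gtfo ubxgt vmuj zfk sjxc
Hunk 5: at line 8 remove [ubxgt,vmuj] add [kps,ctivs] -> 12 lines: onq jznf qczy nbg zhgwq ktan huazt gtfo kps ctivs zfk sjxc
Hunk 6: at line 2 remove [qczy] add [roxzq] -> 12 lines: onq jznf roxzq nbg zhgwq ktan huazt gtfo kps ctivs zfk sjxc
Hunk 7: at line 9 remove [ctivs,zfk] add [jmrth,suokt,tadu] -> 13 lines: onq jznf roxzq nbg zhgwq ktan huazt gtfo kps jmrth suokt tadu sjxc
Final line count: 13

Answer: 13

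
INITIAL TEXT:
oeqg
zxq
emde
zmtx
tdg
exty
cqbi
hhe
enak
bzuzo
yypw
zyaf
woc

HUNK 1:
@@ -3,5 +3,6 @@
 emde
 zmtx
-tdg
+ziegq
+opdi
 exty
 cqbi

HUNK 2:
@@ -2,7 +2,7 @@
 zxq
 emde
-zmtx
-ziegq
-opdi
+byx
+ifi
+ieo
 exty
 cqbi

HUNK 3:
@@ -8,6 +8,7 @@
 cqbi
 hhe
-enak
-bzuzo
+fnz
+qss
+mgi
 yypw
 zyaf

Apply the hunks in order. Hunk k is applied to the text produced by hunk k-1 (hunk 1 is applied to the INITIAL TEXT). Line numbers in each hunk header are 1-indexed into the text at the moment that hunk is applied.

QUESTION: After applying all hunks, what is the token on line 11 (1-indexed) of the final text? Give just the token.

Answer: qss

Derivation:
Hunk 1: at line 3 remove [tdg] add [ziegq,opdi] -> 14 lines: oeqg zxq emde zmtx ziegq opdi exty cqbi hhe enak bzuzo yypw zyaf woc
Hunk 2: at line 2 remove [zmtx,ziegq,opdi] add [byx,ifi,ieo] -> 14 lines: oeqg zxq emde byx ifi ieo exty cqbi hhe enak bzuzo yypw zyaf woc
Hunk 3: at line 8 remove [enak,bzuzo] add [fnz,qss,mgi] -> 15 lines: oeqg zxq emde byx ifi ieo exty cqbi hhe fnz qss mgi yypw zyaf woc
Final line 11: qss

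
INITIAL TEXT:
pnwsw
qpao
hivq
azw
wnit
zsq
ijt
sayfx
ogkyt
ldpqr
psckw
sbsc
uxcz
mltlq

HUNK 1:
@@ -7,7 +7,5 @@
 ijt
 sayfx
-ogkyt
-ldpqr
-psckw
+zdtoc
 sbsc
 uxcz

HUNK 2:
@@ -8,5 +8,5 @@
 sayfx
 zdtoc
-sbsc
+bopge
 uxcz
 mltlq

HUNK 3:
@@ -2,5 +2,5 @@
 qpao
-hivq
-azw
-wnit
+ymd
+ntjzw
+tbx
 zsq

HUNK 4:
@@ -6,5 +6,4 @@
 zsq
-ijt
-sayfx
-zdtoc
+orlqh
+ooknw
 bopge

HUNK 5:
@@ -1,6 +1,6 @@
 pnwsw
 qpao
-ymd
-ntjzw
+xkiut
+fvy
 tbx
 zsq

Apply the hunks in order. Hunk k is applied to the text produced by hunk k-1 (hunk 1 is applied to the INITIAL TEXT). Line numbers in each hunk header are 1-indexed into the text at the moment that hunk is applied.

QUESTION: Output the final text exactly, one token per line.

Answer: pnwsw
qpao
xkiut
fvy
tbx
zsq
orlqh
ooknw
bopge
uxcz
mltlq

Derivation:
Hunk 1: at line 7 remove [ogkyt,ldpqr,psckw] add [zdtoc] -> 12 lines: pnwsw qpao hivq azw wnit zsq ijt sayfx zdtoc sbsc uxcz mltlq
Hunk 2: at line 8 remove [sbsc] add [bopge] -> 12 lines: pnwsw qpao hivq azw wnit zsq ijt sayfx zdtoc bopge uxcz mltlq
Hunk 3: at line 2 remove [hivq,azw,wnit] add [ymd,ntjzw,tbx] -> 12 lines: pnwsw qpao ymd ntjzw tbx zsq ijt sayfx zdtoc bopge uxcz mltlq
Hunk 4: at line 6 remove [ijt,sayfx,zdtoc] add [orlqh,ooknw] -> 11 lines: pnwsw qpao ymd ntjzw tbx zsq orlqh ooknw bopge uxcz mltlq
Hunk 5: at line 1 remove [ymd,ntjzw] add [xkiut,fvy] -> 11 lines: pnwsw qpao xkiut fvy tbx zsq orlqh ooknw bopge uxcz mltlq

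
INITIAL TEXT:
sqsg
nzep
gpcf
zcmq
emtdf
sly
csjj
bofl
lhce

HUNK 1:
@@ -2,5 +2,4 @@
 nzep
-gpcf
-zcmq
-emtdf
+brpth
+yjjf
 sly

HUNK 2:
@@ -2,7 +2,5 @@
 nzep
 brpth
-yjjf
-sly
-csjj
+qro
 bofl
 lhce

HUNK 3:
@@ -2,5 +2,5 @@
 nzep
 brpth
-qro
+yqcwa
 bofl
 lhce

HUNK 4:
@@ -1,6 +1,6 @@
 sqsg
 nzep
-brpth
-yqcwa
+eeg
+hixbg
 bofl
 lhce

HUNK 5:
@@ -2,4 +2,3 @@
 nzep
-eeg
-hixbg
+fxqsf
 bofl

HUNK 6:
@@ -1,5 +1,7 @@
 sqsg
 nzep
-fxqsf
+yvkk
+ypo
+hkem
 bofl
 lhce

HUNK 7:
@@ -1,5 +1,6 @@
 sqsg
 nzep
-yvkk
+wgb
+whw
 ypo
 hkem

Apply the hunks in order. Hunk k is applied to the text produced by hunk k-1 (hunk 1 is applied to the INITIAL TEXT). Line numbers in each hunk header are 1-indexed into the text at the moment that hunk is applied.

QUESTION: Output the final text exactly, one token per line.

Answer: sqsg
nzep
wgb
whw
ypo
hkem
bofl
lhce

Derivation:
Hunk 1: at line 2 remove [gpcf,zcmq,emtdf] add [brpth,yjjf] -> 8 lines: sqsg nzep brpth yjjf sly csjj bofl lhce
Hunk 2: at line 2 remove [yjjf,sly,csjj] add [qro] -> 6 lines: sqsg nzep brpth qro bofl lhce
Hunk 3: at line 2 remove [qro] add [yqcwa] -> 6 lines: sqsg nzep brpth yqcwa bofl lhce
Hunk 4: at line 1 remove [brpth,yqcwa] add [eeg,hixbg] -> 6 lines: sqsg nzep eeg hixbg bofl lhce
Hunk 5: at line 2 remove [eeg,hixbg] add [fxqsf] -> 5 lines: sqsg nzep fxqsf bofl lhce
Hunk 6: at line 1 remove [fxqsf] add [yvkk,ypo,hkem] -> 7 lines: sqsg nzep yvkk ypo hkem bofl lhce
Hunk 7: at line 1 remove [yvkk] add [wgb,whw] -> 8 lines: sqsg nzep wgb whw ypo hkem bofl lhce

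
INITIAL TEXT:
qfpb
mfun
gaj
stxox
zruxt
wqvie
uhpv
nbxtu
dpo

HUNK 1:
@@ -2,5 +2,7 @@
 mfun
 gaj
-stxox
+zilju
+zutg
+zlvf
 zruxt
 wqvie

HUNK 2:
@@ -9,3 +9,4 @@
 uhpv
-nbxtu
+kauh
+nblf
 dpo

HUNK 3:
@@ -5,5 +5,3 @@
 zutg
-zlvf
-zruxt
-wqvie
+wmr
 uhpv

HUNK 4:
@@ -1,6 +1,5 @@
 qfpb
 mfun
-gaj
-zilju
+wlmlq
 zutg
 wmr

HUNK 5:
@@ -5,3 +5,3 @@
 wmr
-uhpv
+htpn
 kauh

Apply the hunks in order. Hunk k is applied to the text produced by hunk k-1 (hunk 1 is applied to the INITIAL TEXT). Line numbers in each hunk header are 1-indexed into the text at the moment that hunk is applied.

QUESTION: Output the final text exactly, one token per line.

Hunk 1: at line 2 remove [stxox] add [zilju,zutg,zlvf] -> 11 lines: qfpb mfun gaj zilju zutg zlvf zruxt wqvie uhpv nbxtu dpo
Hunk 2: at line 9 remove [nbxtu] add [kauh,nblf] -> 12 lines: qfpb mfun gaj zilju zutg zlvf zruxt wqvie uhpv kauh nblf dpo
Hunk 3: at line 5 remove [zlvf,zruxt,wqvie] add [wmr] -> 10 lines: qfpb mfun gaj zilju zutg wmr uhpv kauh nblf dpo
Hunk 4: at line 1 remove [gaj,zilju] add [wlmlq] -> 9 lines: qfpb mfun wlmlq zutg wmr uhpv kauh nblf dpo
Hunk 5: at line 5 remove [uhpv] add [htpn] -> 9 lines: qfpb mfun wlmlq zutg wmr htpn kauh nblf dpo

Answer: qfpb
mfun
wlmlq
zutg
wmr
htpn
kauh
nblf
dpo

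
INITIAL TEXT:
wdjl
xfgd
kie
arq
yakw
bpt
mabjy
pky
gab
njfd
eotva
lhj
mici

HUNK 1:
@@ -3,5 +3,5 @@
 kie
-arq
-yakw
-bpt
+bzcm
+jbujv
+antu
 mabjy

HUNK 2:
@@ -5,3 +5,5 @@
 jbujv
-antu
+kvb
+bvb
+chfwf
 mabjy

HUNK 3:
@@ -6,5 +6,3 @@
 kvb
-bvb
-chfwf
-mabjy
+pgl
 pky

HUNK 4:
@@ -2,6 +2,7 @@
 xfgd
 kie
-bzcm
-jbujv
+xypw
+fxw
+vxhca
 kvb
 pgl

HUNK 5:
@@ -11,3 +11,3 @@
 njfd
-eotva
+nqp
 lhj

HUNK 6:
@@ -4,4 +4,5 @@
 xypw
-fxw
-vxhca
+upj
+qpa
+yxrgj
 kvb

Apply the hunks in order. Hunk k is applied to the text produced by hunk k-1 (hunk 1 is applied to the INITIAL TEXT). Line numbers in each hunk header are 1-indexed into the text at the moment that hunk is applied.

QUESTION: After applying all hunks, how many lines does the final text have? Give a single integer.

Hunk 1: at line 3 remove [arq,yakw,bpt] add [bzcm,jbujv,antu] -> 13 lines: wdjl xfgd kie bzcm jbujv antu mabjy pky gab njfd eotva lhj mici
Hunk 2: at line 5 remove [antu] add [kvb,bvb,chfwf] -> 15 lines: wdjl xfgd kie bzcm jbujv kvb bvb chfwf mabjy pky gab njfd eotva lhj mici
Hunk 3: at line 6 remove [bvb,chfwf,mabjy] add [pgl] -> 13 lines: wdjl xfgd kie bzcm jbujv kvb pgl pky gab njfd eotva lhj mici
Hunk 4: at line 2 remove [bzcm,jbujv] add [xypw,fxw,vxhca] -> 14 lines: wdjl xfgd kie xypw fxw vxhca kvb pgl pky gab njfd eotva lhj mici
Hunk 5: at line 11 remove [eotva] add [nqp] -> 14 lines: wdjl xfgd kie xypw fxw vxhca kvb pgl pky gab njfd nqp lhj mici
Hunk 6: at line 4 remove [fxw,vxhca] add [upj,qpa,yxrgj] -> 15 lines: wdjl xfgd kie xypw upj qpa yxrgj kvb pgl pky gab njfd nqp lhj mici
Final line count: 15

Answer: 15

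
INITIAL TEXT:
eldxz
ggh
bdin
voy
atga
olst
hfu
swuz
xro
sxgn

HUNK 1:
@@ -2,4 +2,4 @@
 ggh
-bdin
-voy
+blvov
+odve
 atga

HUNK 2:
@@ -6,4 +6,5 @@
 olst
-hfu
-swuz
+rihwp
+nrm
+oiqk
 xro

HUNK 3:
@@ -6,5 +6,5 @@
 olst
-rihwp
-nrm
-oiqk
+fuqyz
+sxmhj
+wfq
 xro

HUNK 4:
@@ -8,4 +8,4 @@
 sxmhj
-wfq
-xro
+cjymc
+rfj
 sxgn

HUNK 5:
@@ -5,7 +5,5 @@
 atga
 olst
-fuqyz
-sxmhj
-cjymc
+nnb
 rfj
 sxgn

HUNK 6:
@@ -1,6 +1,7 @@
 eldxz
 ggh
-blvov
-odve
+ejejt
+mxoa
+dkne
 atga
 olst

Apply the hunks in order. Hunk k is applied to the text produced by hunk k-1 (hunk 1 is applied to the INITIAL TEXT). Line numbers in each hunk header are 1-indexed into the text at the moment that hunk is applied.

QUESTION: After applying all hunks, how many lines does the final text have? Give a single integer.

Answer: 10

Derivation:
Hunk 1: at line 2 remove [bdin,voy] add [blvov,odve] -> 10 lines: eldxz ggh blvov odve atga olst hfu swuz xro sxgn
Hunk 2: at line 6 remove [hfu,swuz] add [rihwp,nrm,oiqk] -> 11 lines: eldxz ggh blvov odve atga olst rihwp nrm oiqk xro sxgn
Hunk 3: at line 6 remove [rihwp,nrm,oiqk] add [fuqyz,sxmhj,wfq] -> 11 lines: eldxz ggh blvov odve atga olst fuqyz sxmhj wfq xro sxgn
Hunk 4: at line 8 remove [wfq,xro] add [cjymc,rfj] -> 11 lines: eldxz ggh blvov odve atga olst fuqyz sxmhj cjymc rfj sxgn
Hunk 5: at line 5 remove [fuqyz,sxmhj,cjymc] add [nnb] -> 9 lines: eldxz ggh blvov odve atga olst nnb rfj sxgn
Hunk 6: at line 1 remove [blvov,odve] add [ejejt,mxoa,dkne] -> 10 lines: eldxz ggh ejejt mxoa dkne atga olst nnb rfj sxgn
Final line count: 10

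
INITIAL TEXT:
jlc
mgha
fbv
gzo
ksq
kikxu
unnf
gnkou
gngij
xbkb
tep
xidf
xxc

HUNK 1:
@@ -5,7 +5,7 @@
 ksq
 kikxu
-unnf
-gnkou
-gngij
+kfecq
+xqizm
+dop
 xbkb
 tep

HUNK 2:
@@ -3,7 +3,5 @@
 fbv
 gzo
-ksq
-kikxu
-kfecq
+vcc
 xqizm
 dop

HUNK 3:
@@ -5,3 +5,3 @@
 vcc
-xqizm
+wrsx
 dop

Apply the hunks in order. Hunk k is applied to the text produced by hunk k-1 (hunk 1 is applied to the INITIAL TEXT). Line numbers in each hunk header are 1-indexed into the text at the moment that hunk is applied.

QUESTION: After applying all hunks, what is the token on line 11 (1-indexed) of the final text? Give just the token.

Answer: xxc

Derivation:
Hunk 1: at line 5 remove [unnf,gnkou,gngij] add [kfecq,xqizm,dop] -> 13 lines: jlc mgha fbv gzo ksq kikxu kfecq xqizm dop xbkb tep xidf xxc
Hunk 2: at line 3 remove [ksq,kikxu,kfecq] add [vcc] -> 11 lines: jlc mgha fbv gzo vcc xqizm dop xbkb tep xidf xxc
Hunk 3: at line 5 remove [xqizm] add [wrsx] -> 11 lines: jlc mgha fbv gzo vcc wrsx dop xbkb tep xidf xxc
Final line 11: xxc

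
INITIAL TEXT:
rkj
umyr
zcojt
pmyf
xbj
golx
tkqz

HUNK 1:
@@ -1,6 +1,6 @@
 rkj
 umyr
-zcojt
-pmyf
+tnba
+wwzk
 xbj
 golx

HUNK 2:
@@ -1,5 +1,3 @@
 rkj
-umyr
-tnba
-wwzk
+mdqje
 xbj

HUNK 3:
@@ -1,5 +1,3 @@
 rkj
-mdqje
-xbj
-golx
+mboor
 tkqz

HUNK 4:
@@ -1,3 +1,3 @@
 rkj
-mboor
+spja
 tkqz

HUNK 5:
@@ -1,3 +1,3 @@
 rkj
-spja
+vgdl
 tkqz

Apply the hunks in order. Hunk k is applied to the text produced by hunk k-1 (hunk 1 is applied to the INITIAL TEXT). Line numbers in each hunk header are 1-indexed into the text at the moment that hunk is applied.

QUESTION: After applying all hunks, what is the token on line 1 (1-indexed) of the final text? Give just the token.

Hunk 1: at line 1 remove [zcojt,pmyf] add [tnba,wwzk] -> 7 lines: rkj umyr tnba wwzk xbj golx tkqz
Hunk 2: at line 1 remove [umyr,tnba,wwzk] add [mdqje] -> 5 lines: rkj mdqje xbj golx tkqz
Hunk 3: at line 1 remove [mdqje,xbj,golx] add [mboor] -> 3 lines: rkj mboor tkqz
Hunk 4: at line 1 remove [mboor] add [spja] -> 3 lines: rkj spja tkqz
Hunk 5: at line 1 remove [spja] add [vgdl] -> 3 lines: rkj vgdl tkqz
Final line 1: rkj

Answer: rkj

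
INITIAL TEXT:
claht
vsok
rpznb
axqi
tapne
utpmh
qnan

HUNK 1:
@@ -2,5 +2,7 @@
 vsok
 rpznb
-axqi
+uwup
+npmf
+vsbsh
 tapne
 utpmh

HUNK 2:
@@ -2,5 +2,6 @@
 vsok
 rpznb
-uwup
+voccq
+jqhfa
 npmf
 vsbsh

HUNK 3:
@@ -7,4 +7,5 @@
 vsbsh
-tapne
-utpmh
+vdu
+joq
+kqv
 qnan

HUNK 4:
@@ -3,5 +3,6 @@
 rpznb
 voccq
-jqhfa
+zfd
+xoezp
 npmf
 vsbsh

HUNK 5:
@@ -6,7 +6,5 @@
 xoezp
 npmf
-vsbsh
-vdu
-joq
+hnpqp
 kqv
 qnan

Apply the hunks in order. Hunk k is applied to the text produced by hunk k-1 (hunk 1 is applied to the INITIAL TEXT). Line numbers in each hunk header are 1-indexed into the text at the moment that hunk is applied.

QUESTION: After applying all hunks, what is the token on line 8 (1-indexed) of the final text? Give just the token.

Answer: hnpqp

Derivation:
Hunk 1: at line 2 remove [axqi] add [uwup,npmf,vsbsh] -> 9 lines: claht vsok rpznb uwup npmf vsbsh tapne utpmh qnan
Hunk 2: at line 2 remove [uwup] add [voccq,jqhfa] -> 10 lines: claht vsok rpznb voccq jqhfa npmf vsbsh tapne utpmh qnan
Hunk 3: at line 7 remove [tapne,utpmh] add [vdu,joq,kqv] -> 11 lines: claht vsok rpznb voccq jqhfa npmf vsbsh vdu joq kqv qnan
Hunk 4: at line 3 remove [jqhfa] add [zfd,xoezp] -> 12 lines: claht vsok rpznb voccq zfd xoezp npmf vsbsh vdu joq kqv qnan
Hunk 5: at line 6 remove [vsbsh,vdu,joq] add [hnpqp] -> 10 lines: claht vsok rpznb voccq zfd xoezp npmf hnpqp kqv qnan
Final line 8: hnpqp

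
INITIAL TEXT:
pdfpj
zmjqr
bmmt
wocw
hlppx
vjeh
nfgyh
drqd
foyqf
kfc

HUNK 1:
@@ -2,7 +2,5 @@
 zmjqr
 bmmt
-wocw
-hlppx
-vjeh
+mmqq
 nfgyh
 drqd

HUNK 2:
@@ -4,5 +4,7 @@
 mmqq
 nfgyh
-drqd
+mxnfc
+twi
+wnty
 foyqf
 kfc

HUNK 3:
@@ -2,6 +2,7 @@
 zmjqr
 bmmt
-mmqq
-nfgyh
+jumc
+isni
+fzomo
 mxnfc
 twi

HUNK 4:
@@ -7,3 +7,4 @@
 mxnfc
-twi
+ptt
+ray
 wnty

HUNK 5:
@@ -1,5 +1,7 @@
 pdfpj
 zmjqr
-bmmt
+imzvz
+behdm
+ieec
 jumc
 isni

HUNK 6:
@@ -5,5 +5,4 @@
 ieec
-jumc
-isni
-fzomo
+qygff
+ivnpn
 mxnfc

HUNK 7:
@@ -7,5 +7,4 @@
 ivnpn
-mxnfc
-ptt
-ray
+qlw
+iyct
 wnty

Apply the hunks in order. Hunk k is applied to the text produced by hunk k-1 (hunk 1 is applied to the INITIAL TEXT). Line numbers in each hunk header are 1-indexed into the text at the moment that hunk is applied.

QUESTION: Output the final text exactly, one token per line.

Hunk 1: at line 2 remove [wocw,hlppx,vjeh] add [mmqq] -> 8 lines: pdfpj zmjqr bmmt mmqq nfgyh drqd foyqf kfc
Hunk 2: at line 4 remove [drqd] add [mxnfc,twi,wnty] -> 10 lines: pdfpj zmjqr bmmt mmqq nfgyh mxnfc twi wnty foyqf kfc
Hunk 3: at line 2 remove [mmqq,nfgyh] add [jumc,isni,fzomo] -> 11 lines: pdfpj zmjqr bmmt jumc isni fzomo mxnfc twi wnty foyqf kfc
Hunk 4: at line 7 remove [twi] add [ptt,ray] -> 12 lines: pdfpj zmjqr bmmt jumc isni fzomo mxnfc ptt ray wnty foyqf kfc
Hunk 5: at line 1 remove [bmmt] add [imzvz,behdm,ieec] -> 14 lines: pdfpj zmjqr imzvz behdm ieec jumc isni fzomo mxnfc ptt ray wnty foyqf kfc
Hunk 6: at line 5 remove [jumc,isni,fzomo] add [qygff,ivnpn] -> 13 lines: pdfpj zmjqr imzvz behdm ieec qygff ivnpn mxnfc ptt ray wnty foyqf kfc
Hunk 7: at line 7 remove [mxnfc,ptt,ray] add [qlw,iyct] -> 12 lines: pdfpj zmjqr imzvz behdm ieec qygff ivnpn qlw iyct wnty foyqf kfc

Answer: pdfpj
zmjqr
imzvz
behdm
ieec
qygff
ivnpn
qlw
iyct
wnty
foyqf
kfc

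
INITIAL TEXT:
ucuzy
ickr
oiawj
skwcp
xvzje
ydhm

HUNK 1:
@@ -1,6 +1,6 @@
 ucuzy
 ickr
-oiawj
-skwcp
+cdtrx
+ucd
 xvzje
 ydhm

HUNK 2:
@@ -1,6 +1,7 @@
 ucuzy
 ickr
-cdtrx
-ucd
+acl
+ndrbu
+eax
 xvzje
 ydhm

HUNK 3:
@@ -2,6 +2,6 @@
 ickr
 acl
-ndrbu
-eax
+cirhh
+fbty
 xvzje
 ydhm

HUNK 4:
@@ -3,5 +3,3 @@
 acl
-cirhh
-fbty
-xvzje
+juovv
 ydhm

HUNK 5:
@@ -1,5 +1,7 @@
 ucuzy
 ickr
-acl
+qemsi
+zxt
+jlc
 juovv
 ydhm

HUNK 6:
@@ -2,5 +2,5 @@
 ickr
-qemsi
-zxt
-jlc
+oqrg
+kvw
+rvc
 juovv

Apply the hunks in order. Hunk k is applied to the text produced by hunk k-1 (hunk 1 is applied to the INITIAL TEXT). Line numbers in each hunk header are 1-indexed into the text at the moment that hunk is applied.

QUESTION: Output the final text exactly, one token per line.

Answer: ucuzy
ickr
oqrg
kvw
rvc
juovv
ydhm

Derivation:
Hunk 1: at line 1 remove [oiawj,skwcp] add [cdtrx,ucd] -> 6 lines: ucuzy ickr cdtrx ucd xvzje ydhm
Hunk 2: at line 1 remove [cdtrx,ucd] add [acl,ndrbu,eax] -> 7 lines: ucuzy ickr acl ndrbu eax xvzje ydhm
Hunk 3: at line 2 remove [ndrbu,eax] add [cirhh,fbty] -> 7 lines: ucuzy ickr acl cirhh fbty xvzje ydhm
Hunk 4: at line 3 remove [cirhh,fbty,xvzje] add [juovv] -> 5 lines: ucuzy ickr acl juovv ydhm
Hunk 5: at line 1 remove [acl] add [qemsi,zxt,jlc] -> 7 lines: ucuzy ickr qemsi zxt jlc juovv ydhm
Hunk 6: at line 2 remove [qemsi,zxt,jlc] add [oqrg,kvw,rvc] -> 7 lines: ucuzy ickr oqrg kvw rvc juovv ydhm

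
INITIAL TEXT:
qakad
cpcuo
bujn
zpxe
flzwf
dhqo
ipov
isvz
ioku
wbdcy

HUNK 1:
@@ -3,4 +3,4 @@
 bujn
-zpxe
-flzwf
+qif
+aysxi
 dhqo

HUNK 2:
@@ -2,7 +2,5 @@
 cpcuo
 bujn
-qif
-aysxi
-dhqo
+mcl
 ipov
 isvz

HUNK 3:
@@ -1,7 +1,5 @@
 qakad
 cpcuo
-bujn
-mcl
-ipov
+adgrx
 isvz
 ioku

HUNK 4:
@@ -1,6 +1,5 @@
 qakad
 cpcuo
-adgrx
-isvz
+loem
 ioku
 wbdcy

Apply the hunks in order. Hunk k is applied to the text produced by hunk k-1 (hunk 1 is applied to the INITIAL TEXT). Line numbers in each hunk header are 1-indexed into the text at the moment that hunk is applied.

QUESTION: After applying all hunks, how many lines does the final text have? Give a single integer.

Answer: 5

Derivation:
Hunk 1: at line 3 remove [zpxe,flzwf] add [qif,aysxi] -> 10 lines: qakad cpcuo bujn qif aysxi dhqo ipov isvz ioku wbdcy
Hunk 2: at line 2 remove [qif,aysxi,dhqo] add [mcl] -> 8 lines: qakad cpcuo bujn mcl ipov isvz ioku wbdcy
Hunk 3: at line 1 remove [bujn,mcl,ipov] add [adgrx] -> 6 lines: qakad cpcuo adgrx isvz ioku wbdcy
Hunk 4: at line 1 remove [adgrx,isvz] add [loem] -> 5 lines: qakad cpcuo loem ioku wbdcy
Final line count: 5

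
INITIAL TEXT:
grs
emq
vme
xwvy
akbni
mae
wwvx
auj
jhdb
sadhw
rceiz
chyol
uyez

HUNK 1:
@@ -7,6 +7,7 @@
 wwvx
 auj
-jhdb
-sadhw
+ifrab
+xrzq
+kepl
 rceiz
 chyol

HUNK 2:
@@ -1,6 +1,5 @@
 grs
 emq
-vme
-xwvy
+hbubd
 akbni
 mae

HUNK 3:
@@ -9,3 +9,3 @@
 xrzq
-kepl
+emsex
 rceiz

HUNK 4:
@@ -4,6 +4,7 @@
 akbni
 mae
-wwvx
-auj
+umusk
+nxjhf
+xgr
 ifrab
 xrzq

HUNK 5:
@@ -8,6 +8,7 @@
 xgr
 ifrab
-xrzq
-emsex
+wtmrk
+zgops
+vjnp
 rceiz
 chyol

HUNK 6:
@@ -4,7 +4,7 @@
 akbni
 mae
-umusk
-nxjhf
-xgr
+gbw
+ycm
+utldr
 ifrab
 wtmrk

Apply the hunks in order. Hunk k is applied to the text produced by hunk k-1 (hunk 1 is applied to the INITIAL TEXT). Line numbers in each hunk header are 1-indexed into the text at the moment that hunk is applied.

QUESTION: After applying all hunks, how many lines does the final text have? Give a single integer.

Answer: 15

Derivation:
Hunk 1: at line 7 remove [jhdb,sadhw] add [ifrab,xrzq,kepl] -> 14 lines: grs emq vme xwvy akbni mae wwvx auj ifrab xrzq kepl rceiz chyol uyez
Hunk 2: at line 1 remove [vme,xwvy] add [hbubd] -> 13 lines: grs emq hbubd akbni mae wwvx auj ifrab xrzq kepl rceiz chyol uyez
Hunk 3: at line 9 remove [kepl] add [emsex] -> 13 lines: grs emq hbubd akbni mae wwvx auj ifrab xrzq emsex rceiz chyol uyez
Hunk 4: at line 4 remove [wwvx,auj] add [umusk,nxjhf,xgr] -> 14 lines: grs emq hbubd akbni mae umusk nxjhf xgr ifrab xrzq emsex rceiz chyol uyez
Hunk 5: at line 8 remove [xrzq,emsex] add [wtmrk,zgops,vjnp] -> 15 lines: grs emq hbubd akbni mae umusk nxjhf xgr ifrab wtmrk zgops vjnp rceiz chyol uyez
Hunk 6: at line 4 remove [umusk,nxjhf,xgr] add [gbw,ycm,utldr] -> 15 lines: grs emq hbubd akbni mae gbw ycm utldr ifrab wtmrk zgops vjnp rceiz chyol uyez
Final line count: 15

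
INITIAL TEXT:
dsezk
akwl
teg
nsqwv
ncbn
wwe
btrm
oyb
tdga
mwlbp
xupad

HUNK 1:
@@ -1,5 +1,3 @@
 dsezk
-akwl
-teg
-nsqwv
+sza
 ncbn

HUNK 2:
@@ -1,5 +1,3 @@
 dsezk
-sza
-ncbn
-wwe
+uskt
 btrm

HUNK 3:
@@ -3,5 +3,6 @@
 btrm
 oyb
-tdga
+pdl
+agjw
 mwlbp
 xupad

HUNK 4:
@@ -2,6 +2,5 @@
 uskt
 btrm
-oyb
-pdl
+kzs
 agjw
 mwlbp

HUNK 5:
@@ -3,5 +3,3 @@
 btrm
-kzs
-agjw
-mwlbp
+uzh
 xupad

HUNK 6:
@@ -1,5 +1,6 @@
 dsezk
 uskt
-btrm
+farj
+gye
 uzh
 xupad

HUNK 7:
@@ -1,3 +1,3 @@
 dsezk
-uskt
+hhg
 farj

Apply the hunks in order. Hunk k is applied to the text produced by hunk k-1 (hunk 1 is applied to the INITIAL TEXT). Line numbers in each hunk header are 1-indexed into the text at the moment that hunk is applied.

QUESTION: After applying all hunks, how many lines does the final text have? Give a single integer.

Hunk 1: at line 1 remove [akwl,teg,nsqwv] add [sza] -> 9 lines: dsezk sza ncbn wwe btrm oyb tdga mwlbp xupad
Hunk 2: at line 1 remove [sza,ncbn,wwe] add [uskt] -> 7 lines: dsezk uskt btrm oyb tdga mwlbp xupad
Hunk 3: at line 3 remove [tdga] add [pdl,agjw] -> 8 lines: dsezk uskt btrm oyb pdl agjw mwlbp xupad
Hunk 4: at line 2 remove [oyb,pdl] add [kzs] -> 7 lines: dsezk uskt btrm kzs agjw mwlbp xupad
Hunk 5: at line 3 remove [kzs,agjw,mwlbp] add [uzh] -> 5 lines: dsezk uskt btrm uzh xupad
Hunk 6: at line 1 remove [btrm] add [farj,gye] -> 6 lines: dsezk uskt farj gye uzh xupad
Hunk 7: at line 1 remove [uskt] add [hhg] -> 6 lines: dsezk hhg farj gye uzh xupad
Final line count: 6

Answer: 6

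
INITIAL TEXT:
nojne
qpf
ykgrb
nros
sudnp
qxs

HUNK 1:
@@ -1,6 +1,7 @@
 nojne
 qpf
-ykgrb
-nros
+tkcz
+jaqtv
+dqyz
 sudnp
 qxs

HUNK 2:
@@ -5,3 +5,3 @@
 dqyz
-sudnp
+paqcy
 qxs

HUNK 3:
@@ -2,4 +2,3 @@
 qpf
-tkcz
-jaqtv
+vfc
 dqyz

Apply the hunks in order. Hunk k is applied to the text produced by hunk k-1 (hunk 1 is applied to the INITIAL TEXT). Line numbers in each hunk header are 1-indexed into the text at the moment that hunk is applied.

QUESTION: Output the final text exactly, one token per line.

Hunk 1: at line 1 remove [ykgrb,nros] add [tkcz,jaqtv,dqyz] -> 7 lines: nojne qpf tkcz jaqtv dqyz sudnp qxs
Hunk 2: at line 5 remove [sudnp] add [paqcy] -> 7 lines: nojne qpf tkcz jaqtv dqyz paqcy qxs
Hunk 3: at line 2 remove [tkcz,jaqtv] add [vfc] -> 6 lines: nojne qpf vfc dqyz paqcy qxs

Answer: nojne
qpf
vfc
dqyz
paqcy
qxs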